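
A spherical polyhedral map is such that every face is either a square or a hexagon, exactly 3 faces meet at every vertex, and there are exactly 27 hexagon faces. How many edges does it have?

Let x be the number of squares; then F = 27 + x.
Edge–face incidences: 2E = 6·27 + 4·x = 162 + 4x.
Every vertex has degree 3, so 3V = 2E.
Euler: V − E + F = 2 ⇒ (2E)/3 − E + (27 + x) = 2.
Multiply by 6: 2·(2E) − 3·(2E) + 6·(27 + x) = 12, i.e. 162 + 6x − (162 + 4x) = 12.
Collecting terms: 2x = 12, so x = 6.
Then 2E = 162 + 4·6 = 186, so E = 93, V = 2E/3 = 62, F = 27 + 6 = 33.

93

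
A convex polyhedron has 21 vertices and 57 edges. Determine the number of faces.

Here V − E + F = 2.
F = 2 − V + E = 2 − 21 + 57 = 38.

38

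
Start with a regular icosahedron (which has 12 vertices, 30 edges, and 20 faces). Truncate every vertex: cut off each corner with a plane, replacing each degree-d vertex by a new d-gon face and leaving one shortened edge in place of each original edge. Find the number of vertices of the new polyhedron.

Truncation replaces each original edge-end by a new vertex, so V′ = 2E = 60.
Each original edge survives, and each old vertex of degree d contributes d new edges; summing degrees gives Σd = 2E, so E′ = E + 2E = 3E = 90.
Each original face survives and each original vertex becomes one new face: F′ = F + V = 32.

60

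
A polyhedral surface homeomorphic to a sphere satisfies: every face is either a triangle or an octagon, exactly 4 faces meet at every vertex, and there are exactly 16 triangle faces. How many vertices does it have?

16

Let x be the number of octagons; then F = 16 + x.
Edge–face incidences: 2E = 3·16 + 8·x = 48 + 8x.
Every vertex has degree 4, so 4V = 2E.
Euler: V − E + F = 2 ⇒ (2E)/4 − E + (16 + x) = 2.
Multiply by 8: 2·(2E) − 4·(2E) + 8·(16 + x) = 16, i.e. 128 + 8x − 2·(48 + 8x) = 16.
Collecting terms: −8x + 32 = 16, so −8x = −16, so x = 2.
Then 2E = 48 + 8·2 = 64, so E = 32, V = 2E/4 = 16, F = 16 + 2 = 18.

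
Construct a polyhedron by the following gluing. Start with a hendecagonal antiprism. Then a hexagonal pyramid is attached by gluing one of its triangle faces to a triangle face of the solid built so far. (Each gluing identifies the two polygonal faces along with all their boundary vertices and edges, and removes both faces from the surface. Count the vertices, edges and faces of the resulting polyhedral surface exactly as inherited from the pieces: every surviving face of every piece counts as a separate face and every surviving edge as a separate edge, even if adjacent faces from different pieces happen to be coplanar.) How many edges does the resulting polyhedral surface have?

A hendecagonal antiprism: V=22, E=44, F=24.
Attach a hexagonal pyramid (V=7, E=12, F=7) along a 3-gon: merge 3 vertices and 3 edges, delete both glued faces → V=26, E=53, F=29.
Check: V − E + F = 26 − 53 + 29 = 2.

53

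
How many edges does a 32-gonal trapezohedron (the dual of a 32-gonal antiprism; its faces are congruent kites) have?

128

The n-trapezohedron (dual of the n-antiprism) has V = 2·32 + 2 = 66, E = 4·32 = 128, F = 2·32 = 64.
Check: V − E + F = 66 − 128 + 64 = 2.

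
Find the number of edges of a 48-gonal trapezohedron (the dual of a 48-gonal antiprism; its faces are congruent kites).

The n-trapezohedron (dual of the n-antiprism) has V = 2·48 + 2 = 98, E = 4·48 = 192, F = 2·48 = 96.
Check: V − E + F = 98 − 192 + 96 = 2.

192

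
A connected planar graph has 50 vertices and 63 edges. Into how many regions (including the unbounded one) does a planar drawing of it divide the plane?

Euler's formula for a connected plane graph: V − E + F = 2, so F = 2 − 50 + 63 = 15.

15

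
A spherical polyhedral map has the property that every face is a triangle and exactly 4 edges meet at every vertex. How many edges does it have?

12

Each face has 3 edges and each edge borders two faces, so 2E = 3F.
Each vertex has degree 4, so 4V = 2E and hence V = 3F/4.
Euler: V − E + F = 2 ⇒ (3F/4) − (3F/2) + F = 2.
Multiply by 8: (6 − 12 + 8)F = 16, i.e. 2F = 16.
So F = 8, E = 3·8/2 = 12, V = 3·8/4 = 6.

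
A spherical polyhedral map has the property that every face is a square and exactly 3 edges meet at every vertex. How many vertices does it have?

Each face has 4 edges and each edge borders two faces, so 2E = 4F.
Each vertex has degree 3, so 3V = 2E and hence V = 4F/3.
Euler: V − E + F = 2 ⇒ (4F/3) − (4F/2) + F = 2.
Multiply by 6: (8 − 12 + 6)F = 12, i.e. 2F = 12.
So F = 6, E = 4·6/2 = 12, V = 4·6/3 = 8.

8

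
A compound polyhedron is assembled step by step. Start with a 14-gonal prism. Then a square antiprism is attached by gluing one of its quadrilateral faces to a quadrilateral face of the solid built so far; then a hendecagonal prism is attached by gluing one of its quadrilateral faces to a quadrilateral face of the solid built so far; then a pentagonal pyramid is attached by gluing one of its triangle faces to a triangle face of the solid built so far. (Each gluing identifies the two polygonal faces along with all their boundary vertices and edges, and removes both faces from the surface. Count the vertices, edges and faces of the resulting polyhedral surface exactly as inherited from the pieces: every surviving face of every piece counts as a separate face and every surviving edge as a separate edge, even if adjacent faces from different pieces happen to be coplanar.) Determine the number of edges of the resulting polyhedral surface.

A 14-gonal prism: V=28, E=42, F=16.
Attach a square antiprism (V=8, E=16, F=10) along a 4-gon: merge 4 vertices and 4 edges, delete both glued faces → V=32, E=54, F=24.
Attach a hendecagonal prism (V=22, E=33, F=13) along a 4-gon: merge 4 vertices and 4 edges, delete both glued faces → V=50, E=83, F=35.
Attach a pentagonal pyramid (V=6, E=10, F=6) along a 3-gon: merge 3 vertices and 3 edges, delete both glued faces → V=53, E=90, F=39.
Check: V − E + F = 53 − 90 + 39 = 2.

90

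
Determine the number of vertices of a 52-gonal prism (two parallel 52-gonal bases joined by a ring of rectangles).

104

A prism on an n-gon has two n-gon bases and n rectangular sides: V = 2·52 = 104, E = 3·52 = 156, F = 52 + 2 = 54.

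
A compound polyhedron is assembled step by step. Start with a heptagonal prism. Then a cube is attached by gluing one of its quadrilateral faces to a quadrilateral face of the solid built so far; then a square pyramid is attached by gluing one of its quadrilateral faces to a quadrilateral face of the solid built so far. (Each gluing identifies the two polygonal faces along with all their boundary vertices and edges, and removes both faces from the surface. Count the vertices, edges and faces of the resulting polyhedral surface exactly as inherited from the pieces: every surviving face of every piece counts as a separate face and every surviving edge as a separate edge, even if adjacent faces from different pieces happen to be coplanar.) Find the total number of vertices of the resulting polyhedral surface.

A heptagonal prism: V=14, E=21, F=9.
Attach a cube (V=8, E=12, F=6) along a 4-gon: merge 4 vertices and 4 edges, delete both glued faces → V=18, E=29, F=13.
Attach a square pyramid (V=5, E=8, F=5) along a 4-gon: merge 4 vertices and 4 edges, delete both glued faces → V=19, E=33, F=16.
Check: V − E + F = 19 − 33 + 16 = 2.

19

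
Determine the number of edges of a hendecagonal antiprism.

An antiprism on an n-gon has two n-gon caps and 2n triangles: V = 2·11 = 22, E = 4·11 = 44, F = 2·11 + 2 = 24.

44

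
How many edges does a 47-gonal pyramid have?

A pyramid on an n-gon base has one n-gon and n triangles: V = 47 + 1 = 48, E = 2·47 = 94, F = 47 + 1 = 48.
Check: V − E + F = 48 − 94 + 48 = 2.

94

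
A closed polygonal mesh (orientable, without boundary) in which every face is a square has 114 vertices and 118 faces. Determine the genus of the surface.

3

Every face is a square, so 2E = 4·118 = 472, giving E = 236.
χ = V − E + F = 114 − 236 + 118 = -4.
For a closed orientable surface χ = 2 − 2g, so g = (2 − (-4))/2 = 3.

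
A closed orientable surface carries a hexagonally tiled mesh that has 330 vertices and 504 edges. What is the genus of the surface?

4

Every face is a hexagon and each edge borders two faces, so 6F = 2·504, giving F = 168.
χ = V − E + F = 330 − 504 + 168 = -6.
For a closed orientable surface χ = 2 − 2g, so g = (2 − (-6))/2 = 4.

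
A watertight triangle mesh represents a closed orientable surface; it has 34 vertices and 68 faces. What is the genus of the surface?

Every face is a triangle, so 2E = 3·68 = 204, giving E = 102.
χ = V − E + F = 34 − 102 + 68 = 0.
For a closed orientable surface χ = 2 − 2g, so g = (2 − (0))/2 = 1.

1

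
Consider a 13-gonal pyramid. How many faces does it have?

A pyramid on an n-gon base has one n-gon and n triangles: V = 13 + 1 = 14, E = 2·13 = 26, F = 13 + 1 = 14.

14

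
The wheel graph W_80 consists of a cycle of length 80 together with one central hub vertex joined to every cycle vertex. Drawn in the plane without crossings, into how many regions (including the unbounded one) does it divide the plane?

W_80 has V = 80 + 1 = 81 vertices and E = 2·80 = 160 edges.
By Euler's formula F = 2 − V + E = 2 − 81 + 160 = 81.

81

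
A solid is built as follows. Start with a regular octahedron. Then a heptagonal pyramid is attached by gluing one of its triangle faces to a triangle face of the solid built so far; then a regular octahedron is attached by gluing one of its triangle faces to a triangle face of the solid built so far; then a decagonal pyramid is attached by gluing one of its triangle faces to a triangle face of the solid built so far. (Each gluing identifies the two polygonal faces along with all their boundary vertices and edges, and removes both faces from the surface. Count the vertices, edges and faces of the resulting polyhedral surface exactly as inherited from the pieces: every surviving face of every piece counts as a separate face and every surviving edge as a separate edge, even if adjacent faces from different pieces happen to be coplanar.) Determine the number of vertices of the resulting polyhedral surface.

A regular octahedron: V=6, E=12, F=8.
Attach a heptagonal pyramid (V=8, E=14, F=8) along a 3-gon: merge 3 vertices and 3 edges, delete both glued faces → V=11, E=23, F=14.
Attach a regular octahedron (V=6, E=12, F=8) along a 3-gon: merge 3 vertices and 3 edges, delete both glued faces → V=14, E=32, F=20.
Attach a decagonal pyramid (V=11, E=20, F=11) along a 3-gon: merge 3 vertices and 3 edges, delete both glued faces → V=22, E=49, F=29.
Check: V − E + F = 22 − 49 + 29 = 2.

22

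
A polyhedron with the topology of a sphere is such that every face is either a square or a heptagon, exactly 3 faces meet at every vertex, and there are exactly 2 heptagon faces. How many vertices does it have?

Let x be the number of squares; then F = 2 + x.
Edge–face incidences: 2E = 7·2 + 4·x = 14 + 4x.
Every vertex has degree 3, so 3V = 2E.
Euler: V − E + F = 2 ⇒ (2E)/3 − E + (2 + x) = 2.
Multiply by 6: 2·(2E) − 3·(2E) + 6·(2 + x) = 12, i.e. 12 + 6x − (14 + 4x) = 12.
Collecting terms: 2x − 2 = 12, so 2x = 14, so x = 7.
Then 2E = 14 + 4·7 = 42, so E = 21, V = 2E/3 = 14, F = 2 + 7 = 9.

14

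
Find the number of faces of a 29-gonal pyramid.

30

A pyramid on an n-gon base has one n-gon and n triangles: V = 29 + 1 = 30, E = 2·29 = 58, F = 29 + 1 = 30.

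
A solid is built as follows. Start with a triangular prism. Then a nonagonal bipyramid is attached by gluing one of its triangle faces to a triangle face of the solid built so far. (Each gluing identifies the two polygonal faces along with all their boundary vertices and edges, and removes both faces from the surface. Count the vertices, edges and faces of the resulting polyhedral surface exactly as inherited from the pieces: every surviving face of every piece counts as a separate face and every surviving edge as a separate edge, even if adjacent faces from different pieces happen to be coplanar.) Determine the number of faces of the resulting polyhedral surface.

A triangular prism: V=6, E=9, F=5.
Attach a nonagonal bipyramid (V=11, E=27, F=18) along a 3-gon: merge 3 vertices and 3 edges, delete both glued faces → V=14, E=33, F=21.
Check: V − E + F = 14 − 33 + 21 = 2.

21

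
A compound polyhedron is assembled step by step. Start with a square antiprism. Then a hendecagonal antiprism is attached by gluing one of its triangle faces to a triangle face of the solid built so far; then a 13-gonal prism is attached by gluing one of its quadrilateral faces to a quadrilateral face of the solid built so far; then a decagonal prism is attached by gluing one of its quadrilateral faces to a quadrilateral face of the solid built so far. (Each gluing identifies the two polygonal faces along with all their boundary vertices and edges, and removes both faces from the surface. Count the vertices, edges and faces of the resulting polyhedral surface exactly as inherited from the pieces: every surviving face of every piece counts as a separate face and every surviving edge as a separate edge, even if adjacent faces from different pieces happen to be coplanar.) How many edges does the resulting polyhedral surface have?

118

A square antiprism: V=8, E=16, F=10.
Attach a hendecagonal antiprism (V=22, E=44, F=24) along a 3-gon: merge 3 vertices and 3 edges, delete both glued faces → V=27, E=57, F=32.
Attach a 13-gonal prism (V=26, E=39, F=15) along a 4-gon: merge 4 vertices and 4 edges, delete both glued faces → V=49, E=92, F=45.
Attach a decagonal prism (V=20, E=30, F=12) along a 4-gon: merge 4 vertices and 4 edges, delete both glued faces → V=65, E=118, F=55.
Check: V − E + F = 65 − 118 + 55 = 2.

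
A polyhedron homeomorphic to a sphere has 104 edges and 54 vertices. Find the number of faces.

Here V − E + F = 2.
F = 2 − V + E = 2 − 54 + 104 = 52.

52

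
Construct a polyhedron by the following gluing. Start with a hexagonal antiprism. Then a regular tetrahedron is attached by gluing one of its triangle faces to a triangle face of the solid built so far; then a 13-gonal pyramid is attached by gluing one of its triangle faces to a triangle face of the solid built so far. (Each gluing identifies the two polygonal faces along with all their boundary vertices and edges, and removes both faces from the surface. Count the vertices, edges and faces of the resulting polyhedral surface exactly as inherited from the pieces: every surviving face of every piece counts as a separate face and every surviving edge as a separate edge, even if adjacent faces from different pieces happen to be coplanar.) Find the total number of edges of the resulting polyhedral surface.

50

A hexagonal antiprism: V=12, E=24, F=14.
Attach a regular tetrahedron (V=4, E=6, F=4) along a 3-gon: merge 3 vertices and 3 edges, delete both glued faces → V=13, E=27, F=16.
Attach a 13-gonal pyramid (V=14, E=26, F=14) along a 3-gon: merge 3 vertices and 3 edges, delete both glued faces → V=24, E=50, F=28.
Check: V − E + F = 24 − 50 + 28 = 2.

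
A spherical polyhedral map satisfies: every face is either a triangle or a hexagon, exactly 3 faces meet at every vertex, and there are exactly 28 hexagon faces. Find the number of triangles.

4

Let x be the number of triangles; then F = 28 + x.
Edge–face incidences: 2E = 6·28 + 3·x = 168 + 3x.
Every vertex has degree 3, so 3V = 2E.
Euler: V − E + F = 2 ⇒ (2E)/3 − E + (28 + x) = 2.
Multiply by 6: 2·(2E) − 3·(2E) + 6·(28 + x) = 12, i.e. 168 + 6x − (168 + 3x) = 12.
Collecting terms: 3x = 12, so x = 4.
Then 2E = 168 + 3·4 = 180, so E = 90, V = 2E/3 = 60, F = 28 + 4 = 32.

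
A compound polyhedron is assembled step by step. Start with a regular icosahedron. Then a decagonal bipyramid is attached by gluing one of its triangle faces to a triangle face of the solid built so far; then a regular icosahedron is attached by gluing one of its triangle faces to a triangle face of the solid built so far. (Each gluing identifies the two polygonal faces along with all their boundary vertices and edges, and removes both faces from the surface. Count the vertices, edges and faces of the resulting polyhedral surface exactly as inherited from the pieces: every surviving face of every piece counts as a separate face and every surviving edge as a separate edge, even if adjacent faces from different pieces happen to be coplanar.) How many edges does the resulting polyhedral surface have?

A regular icosahedron: V=12, E=30, F=20.
Attach a decagonal bipyramid (V=12, E=30, F=20) along a 3-gon: merge 3 vertices and 3 edges, delete both glued faces → V=21, E=57, F=38.
Attach a regular icosahedron (V=12, E=30, F=20) along a 3-gon: merge 3 vertices and 3 edges, delete both glued faces → V=30, E=84, F=56.
Check: V − E + F = 30 − 84 + 56 = 2.

84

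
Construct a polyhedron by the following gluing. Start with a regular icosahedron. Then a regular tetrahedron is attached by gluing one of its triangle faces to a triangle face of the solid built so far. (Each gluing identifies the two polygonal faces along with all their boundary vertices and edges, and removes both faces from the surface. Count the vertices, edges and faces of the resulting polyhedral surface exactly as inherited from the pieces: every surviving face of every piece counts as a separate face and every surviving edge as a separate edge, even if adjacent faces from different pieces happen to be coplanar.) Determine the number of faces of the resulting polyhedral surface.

22

A regular icosahedron: V=12, E=30, F=20.
Attach a regular tetrahedron (V=4, E=6, F=4) along a 3-gon: merge 3 vertices and 3 edges, delete both glued faces → V=13, E=33, F=22.
Check: V − E + F = 13 − 33 + 22 = 2.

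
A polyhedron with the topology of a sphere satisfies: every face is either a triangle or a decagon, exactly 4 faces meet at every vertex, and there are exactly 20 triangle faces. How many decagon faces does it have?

Let x be the number of decagons; then F = 20 + x.
Edge–face incidences: 2E = 3·20 + 10·x = 60 + 10x.
Every vertex has degree 4, so 4V = 2E.
Euler: V − E + F = 2 ⇒ (2E)/4 − E + (20 + x) = 2.
Multiply by 8: 2·(2E) − 4·(2E) + 8·(20 + x) = 16, i.e. 160 + 8x − 2·(60 + 10x) = 16.
Collecting terms: −12x + 40 = 16, so −12x = −24, so x = 2.
Then 2E = 60 + 10·2 = 80, so E = 40, V = 2E/4 = 20, F = 20 + 2 = 22.

2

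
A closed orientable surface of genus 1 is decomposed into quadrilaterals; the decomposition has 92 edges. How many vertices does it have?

χ = 2 − 2·1 = 0, and every face is a square so 4F = 2E.
F = 2E/4 = 46. Then V = 0 + E − F = 0 + 92 − 46 = 46.

46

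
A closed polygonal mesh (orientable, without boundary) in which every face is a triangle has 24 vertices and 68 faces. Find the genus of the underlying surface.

6

Every face is a triangle, so 2E = 3·68 = 204, giving E = 102.
χ = V − E + F = 24 − 102 + 68 = -10.
For a closed orientable surface χ = 2 − 2g, so g = (2 − (-10))/2 = 6.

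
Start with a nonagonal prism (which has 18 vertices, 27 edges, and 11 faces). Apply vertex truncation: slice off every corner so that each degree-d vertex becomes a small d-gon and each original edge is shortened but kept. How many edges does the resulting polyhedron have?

81

Truncation replaces each original edge-end by a new vertex, so V′ = 2E = 54.
Each original edge survives, and each old vertex of degree d contributes d new edges; summing degrees gives Σd = 2E, so E′ = E + 2E = 3E = 81.
Each original face survives and each original vertex becomes one new face: F′ = F + V = 29.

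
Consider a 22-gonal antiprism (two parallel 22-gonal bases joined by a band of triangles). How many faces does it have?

An antiprism on an n-gon has two n-gon caps and 2n triangles: V = 2·22 = 44, E = 4·22 = 88, F = 2·22 + 2 = 46.

46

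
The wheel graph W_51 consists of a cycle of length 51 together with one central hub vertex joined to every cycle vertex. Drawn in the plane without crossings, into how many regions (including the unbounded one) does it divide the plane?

W_51 has V = 51 + 1 = 52 vertices and E = 2·51 = 102 edges.
By Euler's formula F = 2 − V + E = 2 − 52 + 102 = 52.

52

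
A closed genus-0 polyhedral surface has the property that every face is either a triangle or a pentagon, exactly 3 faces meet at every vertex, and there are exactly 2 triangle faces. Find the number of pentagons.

6

Let x be the number of pentagons; then F = 2 + x.
Edge–face incidences: 2E = 3·2 + 5·x = 6 + 5x.
Every vertex has degree 3, so 3V = 2E.
Euler: V − E + F = 2 ⇒ (2E)/3 − E + (2 + x) = 2.
Multiply by 6: 2·(2E) − 3·(2E) + 6·(2 + x) = 12, i.e. 12 + 6x − (6 + 5x) = 12.
Collecting terms: x + 6 = 12, so x = 6.
Then 2E = 6 + 5·6 = 36, so E = 18, V = 2E/3 = 12, F = 2 + 6 = 8.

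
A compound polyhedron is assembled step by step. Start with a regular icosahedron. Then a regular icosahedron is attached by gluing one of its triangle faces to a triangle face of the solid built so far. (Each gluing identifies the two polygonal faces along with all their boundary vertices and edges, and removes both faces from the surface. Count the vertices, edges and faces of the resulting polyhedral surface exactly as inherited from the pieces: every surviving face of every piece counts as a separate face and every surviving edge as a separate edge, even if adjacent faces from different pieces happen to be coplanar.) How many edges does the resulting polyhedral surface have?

57

A regular icosahedron: V=12, E=30, F=20.
Attach a regular icosahedron (V=12, E=30, F=20) along a 3-gon: merge 3 vertices and 3 edges, delete both glued faces → V=21, E=57, F=38.
Check: V − E + F = 21 − 57 + 38 = 2.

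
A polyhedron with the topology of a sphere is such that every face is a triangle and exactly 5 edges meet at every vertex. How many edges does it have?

Each face has 3 edges and each edge borders two faces, so 2E = 3F.
Each vertex has degree 5, so 5V = 2E and hence V = 3F/5.
Euler: V − E + F = 2 ⇒ (3F/5) − (3F/2) + F = 2.
Multiply by 10: (6 − 15 + 10)F = 20, i.e. 1F = 20.
So F = 20, E = 3·20/2 = 30, V = 3·20/5 = 12.

30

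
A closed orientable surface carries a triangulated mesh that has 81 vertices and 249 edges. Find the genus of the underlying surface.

2

Every face is a triangle and each edge borders two faces, so 3F = 2·249, giving F = 166.
χ = V − E + F = 81 − 249 + 166 = -2.
For a closed orientable surface χ = 2 − 2g, so g = (2 − (-2))/2 = 2.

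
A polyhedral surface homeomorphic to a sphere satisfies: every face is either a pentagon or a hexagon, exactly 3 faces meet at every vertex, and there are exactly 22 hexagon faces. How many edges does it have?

96

Let x be the number of pentagons; then F = 22 + x.
Edge–face incidences: 2E = 6·22 + 5·x = 132 + 5x.
Every vertex has degree 3, so 3V = 2E.
Euler: V − E + F = 2 ⇒ (2E)/3 − E + (22 + x) = 2.
Multiply by 6: 2·(2E) − 3·(2E) + 6·(22 + x) = 12, i.e. 132 + 6x − (132 + 5x) = 12.
Collecting terms: x = 12.
Then 2E = 132 + 5·12 = 192, so E = 96, V = 2E/3 = 64, F = 22 + 12 = 34.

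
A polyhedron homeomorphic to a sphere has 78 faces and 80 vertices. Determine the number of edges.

156

Here V − E + F = 2.
E = V + F − (2) = 80 + 78 − (2) = 156.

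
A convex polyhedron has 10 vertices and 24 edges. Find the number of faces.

16

Here V − E + F = 2.
F = 2 − V + E = 2 − 10 + 24 = 16.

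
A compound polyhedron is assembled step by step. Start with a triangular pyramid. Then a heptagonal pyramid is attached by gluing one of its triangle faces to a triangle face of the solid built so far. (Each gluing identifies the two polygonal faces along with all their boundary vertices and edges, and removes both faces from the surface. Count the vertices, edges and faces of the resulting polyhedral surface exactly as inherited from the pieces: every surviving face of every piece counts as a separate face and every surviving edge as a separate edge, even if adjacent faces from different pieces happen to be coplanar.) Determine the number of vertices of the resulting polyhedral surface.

9

A triangular pyramid: V=4, E=6, F=4.
Attach a heptagonal pyramid (V=8, E=14, F=8) along a 3-gon: merge 3 vertices and 3 edges, delete both glued faces → V=9, E=17, F=10.
Check: V − E + F = 9 − 17 + 10 = 2.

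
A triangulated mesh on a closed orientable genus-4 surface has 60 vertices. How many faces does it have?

132

χ = 2 − 2·4 = -6, and every face is a triangle so 3F = 2E.
V − E + F = -6 with E = 3F/2 gives 60 − (3/2 − 1)·F = -6, so F = 132 and E = 198.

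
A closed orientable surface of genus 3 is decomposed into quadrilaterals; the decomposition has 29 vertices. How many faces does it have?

χ = 2 − 2·3 = -4, and every face is a square so 4F = 2E.
V − E + F = -4 with E = 4F/2 gives 29 − (4/2 − 1)·F = -4, so F = 33 and E = 66.

33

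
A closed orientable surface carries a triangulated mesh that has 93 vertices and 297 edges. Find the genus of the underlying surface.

4

Every face is a triangle and each edge borders two faces, so 3F = 2·297, giving F = 198.
χ = V − E + F = 93 − 297 + 198 = -6.
For a closed orientable surface χ = 2 − 2g, so g = (2 − (-6))/2 = 4.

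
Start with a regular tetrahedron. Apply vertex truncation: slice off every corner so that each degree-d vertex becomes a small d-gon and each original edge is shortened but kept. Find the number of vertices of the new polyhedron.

12

The base solid has V = 4, E = 6, F = 4.
Truncation replaces each original edge-end by a new vertex, so V′ = 2E = 12.
Each original edge survives, and each old vertex of degree d contributes d new edges; summing degrees gives Σd = 2E, so E′ = E + 2E = 3E = 18.
Each original face survives and each original vertex becomes one new face: F′ = F + V = 8.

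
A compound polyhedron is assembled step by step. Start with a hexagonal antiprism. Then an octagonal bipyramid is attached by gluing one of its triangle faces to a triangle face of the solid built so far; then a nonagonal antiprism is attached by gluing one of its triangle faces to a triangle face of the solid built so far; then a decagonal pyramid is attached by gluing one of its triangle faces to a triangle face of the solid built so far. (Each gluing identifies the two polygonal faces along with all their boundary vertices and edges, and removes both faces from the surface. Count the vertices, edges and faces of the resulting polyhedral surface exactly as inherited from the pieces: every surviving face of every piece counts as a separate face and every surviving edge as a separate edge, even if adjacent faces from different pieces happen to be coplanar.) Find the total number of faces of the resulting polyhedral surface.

55

A hexagonal antiprism: V=12, E=24, F=14.
Attach an octagonal bipyramid (V=10, E=24, F=16) along a 3-gon: merge 3 vertices and 3 edges, delete both glued faces → V=19, E=45, F=28.
Attach a nonagonal antiprism (V=18, E=36, F=20) along a 3-gon: merge 3 vertices and 3 edges, delete both glued faces → V=34, E=78, F=46.
Attach a decagonal pyramid (V=11, E=20, F=11) along a 3-gon: merge 3 vertices and 3 edges, delete both glued faces → V=42, E=95, F=55.
Check: V − E + F = 42 − 95 + 55 = 2.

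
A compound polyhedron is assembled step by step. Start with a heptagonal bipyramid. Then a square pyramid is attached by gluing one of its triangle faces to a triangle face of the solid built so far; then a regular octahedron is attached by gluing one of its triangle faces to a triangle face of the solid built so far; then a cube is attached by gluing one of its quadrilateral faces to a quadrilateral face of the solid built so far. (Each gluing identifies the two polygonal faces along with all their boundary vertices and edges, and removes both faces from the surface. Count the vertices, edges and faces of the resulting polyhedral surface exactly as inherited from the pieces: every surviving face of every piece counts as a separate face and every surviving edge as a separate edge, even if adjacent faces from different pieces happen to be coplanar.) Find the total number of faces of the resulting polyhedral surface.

A heptagonal bipyramid: V=9, E=21, F=14.
Attach a square pyramid (V=5, E=8, F=5) along a 3-gon: merge 3 vertices and 3 edges, delete both glued faces → V=11, E=26, F=17.
Attach a regular octahedron (V=6, E=12, F=8) along a 3-gon: merge 3 vertices and 3 edges, delete both glued faces → V=14, E=35, F=23.
Attach a cube (V=8, E=12, F=6) along a 4-gon: merge 4 vertices and 4 edges, delete both glued faces → V=18, E=43, F=27.
Check: V − E + F = 18 − 43 + 27 = 2.

27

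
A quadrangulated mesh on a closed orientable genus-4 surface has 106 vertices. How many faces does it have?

χ = 2 − 2·4 = -6, and every face is a square so 4F = 2E.
V − E + F = -6 with E = 4F/2 gives 106 − (4/2 − 1)·F = -6, so F = 112 and E = 224.

112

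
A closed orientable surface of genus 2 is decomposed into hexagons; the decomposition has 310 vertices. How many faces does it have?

χ = 2 − 2·2 = -2, and every face is a hexagon so 6F = 2E.
V − E + F = -2 with E = 6F/2 gives 310 − (6/2 − 1)·F = -2, so F = 156 and E = 468.

156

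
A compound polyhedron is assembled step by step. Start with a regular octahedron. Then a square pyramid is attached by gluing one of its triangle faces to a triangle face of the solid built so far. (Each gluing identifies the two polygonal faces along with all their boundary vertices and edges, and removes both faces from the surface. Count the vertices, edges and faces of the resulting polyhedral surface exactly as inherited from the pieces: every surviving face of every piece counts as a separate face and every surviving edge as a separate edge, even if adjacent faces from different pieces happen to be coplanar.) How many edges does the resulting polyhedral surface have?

17

A regular octahedron: V=6, E=12, F=8.
Attach a square pyramid (V=5, E=8, F=5) along a 3-gon: merge 3 vertices and 3 edges, delete both glued faces → V=8, E=17, F=11.
Check: V − E + F = 8 − 17 + 11 = 2.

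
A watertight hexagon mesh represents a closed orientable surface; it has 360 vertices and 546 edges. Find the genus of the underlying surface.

Every face is a hexagon and each edge borders two faces, so 6F = 2·546, giving F = 182.
χ = V − E + F = 360 − 546 + 182 = -4.
For a closed orientable surface χ = 2 − 2g, so g = (2 − (-4))/2 = 3.

3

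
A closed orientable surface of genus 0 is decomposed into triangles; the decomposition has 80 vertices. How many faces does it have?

χ = 2 − 2·0 = 2, and every face is a triangle so 3F = 2E.
V − E + F = 2 with E = 3F/2 gives 80 − (3/2 − 1)·F = 2, so F = 156 and E = 234.

156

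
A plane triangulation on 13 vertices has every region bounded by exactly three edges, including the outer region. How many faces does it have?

In a plane triangulation 3F = 2E and V − E + F = 2, so F = 2V − 4 = 2·13 − 4 = 22.

22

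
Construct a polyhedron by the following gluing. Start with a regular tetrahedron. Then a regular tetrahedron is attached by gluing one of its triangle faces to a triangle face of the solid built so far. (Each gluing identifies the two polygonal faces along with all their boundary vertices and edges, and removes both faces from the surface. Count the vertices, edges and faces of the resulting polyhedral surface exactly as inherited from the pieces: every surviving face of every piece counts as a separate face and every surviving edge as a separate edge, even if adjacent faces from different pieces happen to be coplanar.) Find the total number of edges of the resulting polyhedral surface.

A regular tetrahedron: V=4, E=6, F=4.
Attach a regular tetrahedron (V=4, E=6, F=4) along a 3-gon: merge 3 vertices and 3 edges, delete both glued faces → V=5, E=9, F=6.
Check: V − E + F = 5 − 9 + 6 = 2.

9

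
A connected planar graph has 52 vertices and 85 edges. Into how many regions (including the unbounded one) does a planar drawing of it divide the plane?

35

Euler's formula for a connected plane graph: V − E + F = 2, so F = 2 − 52 + 85 = 35.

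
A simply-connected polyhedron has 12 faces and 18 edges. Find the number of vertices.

Here V − E + F = 2.
V = 2 + E − F = 2 + 18 − 12 = 8.

8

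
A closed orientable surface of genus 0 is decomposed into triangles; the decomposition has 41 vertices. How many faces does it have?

78

χ = 2 − 2·0 = 2, and every face is a triangle so 3F = 2E.
V − E + F = 2 with E = 3F/2 gives 41 − (3/2 − 1)·F = 2, so F = 78 and E = 117.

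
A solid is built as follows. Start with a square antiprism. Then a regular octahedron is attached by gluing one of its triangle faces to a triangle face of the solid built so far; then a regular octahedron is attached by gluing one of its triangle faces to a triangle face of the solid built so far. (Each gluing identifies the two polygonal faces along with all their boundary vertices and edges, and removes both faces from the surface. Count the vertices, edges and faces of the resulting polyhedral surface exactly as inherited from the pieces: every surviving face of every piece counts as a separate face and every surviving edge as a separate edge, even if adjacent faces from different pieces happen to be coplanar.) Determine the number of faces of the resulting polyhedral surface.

A square antiprism: V=8, E=16, F=10.
Attach a regular octahedron (V=6, E=12, F=8) along a 3-gon: merge 3 vertices and 3 edges, delete both glued faces → V=11, E=25, F=16.
Attach a regular octahedron (V=6, E=12, F=8) along a 3-gon: merge 3 vertices and 3 edges, delete both glued faces → V=14, E=34, F=22.
Check: V − E + F = 14 − 34 + 22 = 2.

22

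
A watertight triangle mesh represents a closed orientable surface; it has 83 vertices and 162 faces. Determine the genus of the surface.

Every face is a triangle, so 2E = 3·162 = 486, giving E = 243.
χ = V − E + F = 83 − 243 + 162 = 2.
For a closed orientable surface χ = 2 − 2g, so g = (2 − (2))/2 = 0.

0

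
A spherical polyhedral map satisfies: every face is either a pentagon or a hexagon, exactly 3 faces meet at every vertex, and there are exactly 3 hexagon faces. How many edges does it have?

Let x be the number of pentagons; then F = 3 + x.
Edge–face incidences: 2E = 6·3 + 5·x = 18 + 5x.
Every vertex has degree 3, so 3V = 2E.
Euler: V − E + F = 2 ⇒ (2E)/3 − E + (3 + x) = 2.
Multiply by 6: 2·(2E) − 3·(2E) + 6·(3 + x) = 12, i.e. 18 + 6x − (18 + 5x) = 12.
Collecting terms: x = 12.
Then 2E = 18 + 5·12 = 78, so E = 39, V = 2E/3 = 26, F = 3 + 12 = 15.

39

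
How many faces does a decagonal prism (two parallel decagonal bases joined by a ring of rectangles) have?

A prism on an n-gon has two n-gon bases and n rectangular sides: V = 2·10 = 20, E = 3·10 = 30, F = 10 + 2 = 12.

12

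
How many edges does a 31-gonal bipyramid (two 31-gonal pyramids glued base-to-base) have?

93

A bipyramid over an n-gon has 2n triangular faces and n + 2 vertices: V = 31 + 2 = 33, E = 3·31 = 93, F = 2·31 = 62.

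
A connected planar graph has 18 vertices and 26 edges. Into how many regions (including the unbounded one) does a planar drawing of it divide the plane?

Euler's formula for a connected plane graph: V − E + F = 2, so F = 2 − 18 + 26 = 10.

10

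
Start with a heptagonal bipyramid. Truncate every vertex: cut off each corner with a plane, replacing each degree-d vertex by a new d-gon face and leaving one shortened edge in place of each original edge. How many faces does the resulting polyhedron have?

23

The base solid has V = 9, E = 21, F = 14.
Truncation replaces each original edge-end by a new vertex, so V′ = 2E = 42.
Each original edge survives, and each old vertex of degree d contributes d new edges; summing degrees gives Σd = 2E, so E′ = E + 2E = 3E = 63.
Each original face survives and each original vertex becomes one new face: F′ = F + V = 23.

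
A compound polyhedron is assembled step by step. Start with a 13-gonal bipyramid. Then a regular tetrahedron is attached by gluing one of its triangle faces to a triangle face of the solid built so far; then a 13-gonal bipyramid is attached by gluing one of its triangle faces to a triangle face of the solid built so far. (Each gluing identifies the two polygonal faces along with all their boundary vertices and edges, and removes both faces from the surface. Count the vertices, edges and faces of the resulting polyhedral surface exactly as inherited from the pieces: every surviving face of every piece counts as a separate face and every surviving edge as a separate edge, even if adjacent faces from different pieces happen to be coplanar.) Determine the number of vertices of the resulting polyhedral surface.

28

A 13-gonal bipyramid: V=15, E=39, F=26.
Attach a regular tetrahedron (V=4, E=6, F=4) along a 3-gon: merge 3 vertices and 3 edges, delete both glued faces → V=16, E=42, F=28.
Attach a 13-gonal bipyramid (V=15, E=39, F=26) along a 3-gon: merge 3 vertices and 3 edges, delete both glued faces → V=28, E=78, F=52.
Check: V − E + F = 28 − 78 + 52 = 2.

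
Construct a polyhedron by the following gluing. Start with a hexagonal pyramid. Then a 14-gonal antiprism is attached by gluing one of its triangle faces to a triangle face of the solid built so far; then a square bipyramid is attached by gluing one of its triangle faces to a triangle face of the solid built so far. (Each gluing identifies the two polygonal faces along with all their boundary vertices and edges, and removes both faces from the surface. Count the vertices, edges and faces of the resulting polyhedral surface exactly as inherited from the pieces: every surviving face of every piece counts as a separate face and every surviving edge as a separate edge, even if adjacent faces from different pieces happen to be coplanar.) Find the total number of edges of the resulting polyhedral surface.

74

A hexagonal pyramid: V=7, E=12, F=7.
Attach a 14-gonal antiprism (V=28, E=56, F=30) along a 3-gon: merge 3 vertices and 3 edges, delete both glued faces → V=32, E=65, F=35.
Attach a square bipyramid (V=6, E=12, F=8) along a 3-gon: merge 3 vertices and 3 edges, delete both glued faces → V=35, E=74, F=41.
Check: V − E + F = 35 − 74 + 41 = 2.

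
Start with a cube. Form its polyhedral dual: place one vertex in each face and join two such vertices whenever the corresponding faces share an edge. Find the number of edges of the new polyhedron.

12

The base solid has V = 8, E = 12, F = 6.
The dual swaps V and F and preserves E: V′ = F = 6, E′ = E = 12, F′ = V = 8.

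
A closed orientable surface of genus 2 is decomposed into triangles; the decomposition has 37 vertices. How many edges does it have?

117

χ = 2 − 2·2 = -2, and every face is a triangle so 3F = 2E.
V − E + F = -2 with E = 3F/2 gives 37 − (3/2 − 1)·F = -2, so F = 78 and E = 117.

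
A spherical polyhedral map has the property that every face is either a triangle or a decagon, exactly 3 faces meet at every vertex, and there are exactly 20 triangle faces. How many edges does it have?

90

Let x be the number of decagons; then F = 20 + x.
Edge–face incidences: 2E = 3·20 + 10·x = 60 + 10x.
Every vertex has degree 3, so 3V = 2E.
Euler: V − E + F = 2 ⇒ (2E)/3 − E + (20 + x) = 2.
Multiply by 6: 2·(2E) − 3·(2E) + 6·(20 + x) = 12, i.e. 120 + 6x − (60 + 10x) = 12.
Collecting terms: −4x + 60 = 12, so −4x = −48, so x = 12.
Then 2E = 60 + 10·12 = 180, so E = 90, V = 2E/3 = 60, F = 20 + 12 = 32.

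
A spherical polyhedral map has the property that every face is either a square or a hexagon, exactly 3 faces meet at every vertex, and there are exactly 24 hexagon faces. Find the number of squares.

6

Let x be the number of squares; then F = 24 + x.
Edge–face incidences: 2E = 6·24 + 4·x = 144 + 4x.
Every vertex has degree 3, so 3V = 2E.
Euler: V − E + F = 2 ⇒ (2E)/3 − E + (24 + x) = 2.
Multiply by 6: 2·(2E) − 3·(2E) + 6·(24 + x) = 12, i.e. 144 + 6x − (144 + 4x) = 12.
Collecting terms: 2x = 12, so x = 6.
Then 2E = 144 + 4·6 = 168, so E = 84, V = 2E/3 = 56, F = 24 + 6 = 30.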